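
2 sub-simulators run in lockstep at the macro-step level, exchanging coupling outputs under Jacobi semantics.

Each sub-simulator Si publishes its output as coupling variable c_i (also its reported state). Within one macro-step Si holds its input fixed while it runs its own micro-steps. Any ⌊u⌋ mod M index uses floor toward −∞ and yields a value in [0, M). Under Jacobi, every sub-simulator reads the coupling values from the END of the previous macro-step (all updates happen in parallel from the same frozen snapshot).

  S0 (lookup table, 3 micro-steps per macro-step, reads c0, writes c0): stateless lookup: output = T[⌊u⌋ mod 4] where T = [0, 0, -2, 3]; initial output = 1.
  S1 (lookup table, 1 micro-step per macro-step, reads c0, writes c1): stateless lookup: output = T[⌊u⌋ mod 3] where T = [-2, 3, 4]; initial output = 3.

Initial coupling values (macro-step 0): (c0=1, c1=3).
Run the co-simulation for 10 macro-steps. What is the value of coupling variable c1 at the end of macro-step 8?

c1 at macro-step 8 = -2

macro 1: S0 reads c0=1 → after 3×micro: 0; S1 reads c0=1 → after 1×micro: 3 ⇒ (c0=0, c1=3)
macro 2: S0 reads c0=0 → after 3×micro: 0; S1 reads c0=0 → after 1×micro: -2 ⇒ (c0=0, c1=-2)
macro 3: S0 reads c0=0 → after 3×micro: 0; S1 reads c0=0 → after 1×micro: -2 ⇒ (c0=0, c1=-2)
macro 4: S0 reads c0=0 → after 3×micro: 0; S1 reads c0=0 → after 1×micro: -2 ⇒ (c0=0, c1=-2)
macro 5: S0 reads c0=0 → after 3×micro: 0; S1 reads c0=0 → after 1×micro: -2 ⇒ (c0=0, c1=-2)
macro 6: S0 reads c0=0 → after 3×micro: 0; S1 reads c0=0 → after 1×micro: -2 ⇒ (c0=0, c1=-2)
macro 7: S0 reads c0=0 → after 3×micro: 0; S1 reads c0=0 → after 1×micro: -2 ⇒ (c0=0, c1=-2)
macro 8: S0 reads c0=0 → after 3×micro: 0; S1 reads c0=0 → after 1×micro: -2 ⇒ (c0=0, c1=-2)
macro 9: S0 reads c0=0 → after 3×micro: 0; S1 reads c0=0 → after 1×micro: -2 ⇒ (c0=0, c1=-2)
macro 10: S0 reads c0=0 → after 3×micro: 0; S1 reads c0=0 → after 1×micro: -2 ⇒ (c0=0, c1=-2)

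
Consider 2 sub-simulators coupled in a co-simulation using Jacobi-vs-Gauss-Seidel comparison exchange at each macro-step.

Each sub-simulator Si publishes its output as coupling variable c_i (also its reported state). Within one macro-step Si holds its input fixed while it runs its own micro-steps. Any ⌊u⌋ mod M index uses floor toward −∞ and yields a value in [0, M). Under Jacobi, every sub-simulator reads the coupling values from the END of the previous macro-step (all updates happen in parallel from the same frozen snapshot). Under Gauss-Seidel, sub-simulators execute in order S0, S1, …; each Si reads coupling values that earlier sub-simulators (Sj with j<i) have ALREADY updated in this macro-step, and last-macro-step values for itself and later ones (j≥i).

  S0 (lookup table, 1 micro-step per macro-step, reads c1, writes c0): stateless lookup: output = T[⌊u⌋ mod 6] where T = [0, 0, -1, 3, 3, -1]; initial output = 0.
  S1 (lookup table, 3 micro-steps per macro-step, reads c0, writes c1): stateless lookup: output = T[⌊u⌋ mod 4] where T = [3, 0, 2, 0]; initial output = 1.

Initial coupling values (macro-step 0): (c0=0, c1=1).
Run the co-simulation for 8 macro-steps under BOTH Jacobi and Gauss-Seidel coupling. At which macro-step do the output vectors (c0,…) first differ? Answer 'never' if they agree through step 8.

first divergence at macro-step: 2

[Jacobi] macro 1: S0 reads c1=1 → after 1×micro: 0; S1 reads c0=0 → after 3×micro: 3 ⇒ (c0=0, c1=3)
[Jacobi] macro 2: S0 reads c1=3 → after 1×micro: 3; S1 reads c0=0 → after 3×micro: 3 ⇒ (c0=3, c1=3)
[Jacobi] macro 3: S0 reads c1=3 → after 1×micro: 3; S1 reads c0=3 → after 3×micro: 0 ⇒ (c0=3, c1=0)
[Jacobi] macro 4: S0 reads c1=0 → after 1×micro: 0; S1 reads c0=3 → after 3×micro: 0 ⇒ (c0=0, c1=0)
[Jacobi] macro 5: S0 reads c1=0 → after 1×micro: 0; S1 reads c0=0 → after 3×micro: 3 ⇒ (c0=0, c1=3)
[Jacobi] macro 6: S0 reads c1=3 → after 1×micro: 3; S1 reads c0=0 → after 3×micro: 3 ⇒ (c0=3, c1=3)
[Jacobi] macro 7: S0 reads c1=3 → after 1×micro: 3; S1 reads c0=3 → after 3×micro: 0 ⇒ (c0=3, c1=0)
[Jacobi] macro 8: S0 reads c1=0 → after 1×micro: 0; S1 reads c0=3 → after 3×micro: 0 ⇒ (c0=0, c1=0)
[Gauss-Seidel] macro 1: S0 reads c1=1 → after 1×micro: 0; S1 reads c0=0 → after 3×micro: 3 ⇒ (c0=0, c1=3)
[Gauss-Seidel] macro 2: S0 reads c1=3 → after 1×micro: 3; S1 reads c0=3 → after 3×micro: 0 ⇒ (c0=3, c1=0)
[Gauss-Seidel] macro 3: S0 reads c1=0 → after 1×micro: 0; S1 reads c0=0 → after 3×micro: 3 ⇒ (c0=0, c1=3)
[Gauss-Seidel] macro 4: S0 reads c1=3 → after 1×micro: 3; S1 reads c0=3 → after 3×micro: 0 ⇒ (c0=3, c1=0)
[Gauss-Seidel] macro 5: S0 reads c1=0 → after 1×micro: 0; S1 reads c0=0 → after 3×micro: 3 ⇒ (c0=0, c1=3)
[Gauss-Seidel] macro 6: S0 reads c1=3 → after 1×micro: 3; S1 reads c0=3 → after 3×micro: 0 ⇒ (c0=3, c1=0)
[Gauss-Seidel] macro 7: S0 reads c1=0 → after 1×micro: 0; S1 reads c0=0 → after 3×micro: 3 ⇒ (c0=0, c1=3)
[Gauss-Seidel] macro 8: S0 reads c1=3 → after 1×micro: 3; S1 reads c0=3 → after 3×micro: 0 ⇒ (c0=3, c1=0)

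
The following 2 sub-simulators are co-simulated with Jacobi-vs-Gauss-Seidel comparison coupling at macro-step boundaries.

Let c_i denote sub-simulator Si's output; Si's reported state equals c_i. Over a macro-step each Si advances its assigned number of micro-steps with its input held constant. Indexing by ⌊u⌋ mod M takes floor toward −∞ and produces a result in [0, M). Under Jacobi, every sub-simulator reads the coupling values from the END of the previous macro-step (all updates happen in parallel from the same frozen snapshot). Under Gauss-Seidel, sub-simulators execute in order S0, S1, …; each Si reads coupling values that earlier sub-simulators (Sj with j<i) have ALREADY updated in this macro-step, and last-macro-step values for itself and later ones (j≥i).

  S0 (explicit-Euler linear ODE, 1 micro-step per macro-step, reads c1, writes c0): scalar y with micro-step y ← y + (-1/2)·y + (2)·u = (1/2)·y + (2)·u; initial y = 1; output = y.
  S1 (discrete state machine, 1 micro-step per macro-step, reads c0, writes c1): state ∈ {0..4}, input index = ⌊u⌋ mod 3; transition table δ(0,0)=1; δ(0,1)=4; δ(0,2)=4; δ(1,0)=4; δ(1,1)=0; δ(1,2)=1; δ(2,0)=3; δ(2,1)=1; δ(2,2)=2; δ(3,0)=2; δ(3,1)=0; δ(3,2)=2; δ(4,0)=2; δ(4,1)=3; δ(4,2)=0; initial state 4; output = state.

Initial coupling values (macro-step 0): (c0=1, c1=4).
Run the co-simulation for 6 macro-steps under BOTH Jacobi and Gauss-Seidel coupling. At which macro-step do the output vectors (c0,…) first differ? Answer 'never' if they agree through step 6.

first divergence at macro-step: 1

[Jacobi] macro 1: S0 reads c1=4 → after 1×micro: 17/2; S1 reads c0=1 → after 1×micro: 3 ⇒ (c0=17/2, c1=3)
[Jacobi] macro 2: S0 reads c1=3 → after 1×micro: 41/4; S1 reads c0=17/2 → after 1×micro: 2 ⇒ (c0=41/4, c1=2)
[Jacobi] macro 3: S0 reads c1=2 → after 1×micro: 73/8; S1 reads c0=41/4 → after 1×micro: 1 ⇒ (c0=73/8, c1=1)
[Jacobi] macro 4: S0 reads c1=1 → after 1×micro: 105/16; S1 reads c0=73/8 → after 1×micro: 4 ⇒ (c0=105/16, c1=4)
[Jacobi] macro 5: S0 reads c1=4 → after 1×micro: 361/32; S1 reads c0=105/16 → after 1×micro: 2 ⇒ (c0=361/32, c1=2)
[Jacobi] macro 6: S0 reads c1=2 → after 1×micro: 617/64; S1 reads c0=361/32 → after 1×micro: 2 ⇒ (c0=617/64, c1=2)
[Gauss-Seidel] macro 1: S0 reads c1=4 → after 1×micro: 17/2; S1 reads c0=17/2 → after 1×micro: 0 ⇒ (c0=17/2, c1=0)
[Gauss-Seidel] macro 2: S0 reads c1=0 → after 1×micro: 17/4; S1 reads c0=17/4 → after 1×micro: 4 ⇒ (c0=17/4, c1=4)
[Gauss-Seidel] macro 3: S0 reads c1=4 → after 1×micro: 81/8; S1 reads c0=81/8 → after 1×micro: 3 ⇒ (c0=81/8, c1=3)
[Gauss-Seidel] macro 4: S0 reads c1=3 → after 1×micro: 177/16; S1 reads c0=177/16 → after 1×micro: 2 ⇒ (c0=177/16, c1=2)
[Gauss-Seidel] macro 5: S0 reads c1=2 → after 1×micro: 305/32; S1 reads c0=305/32 → after 1×micro: 3 ⇒ (c0=305/32, c1=3)
[Gauss-Seidel] macro 6: S0 reads c1=3 → after 1×micro: 689/64; S1 reads c0=689/64 → after 1×micro: 0 ⇒ (c0=689/64, c1=0)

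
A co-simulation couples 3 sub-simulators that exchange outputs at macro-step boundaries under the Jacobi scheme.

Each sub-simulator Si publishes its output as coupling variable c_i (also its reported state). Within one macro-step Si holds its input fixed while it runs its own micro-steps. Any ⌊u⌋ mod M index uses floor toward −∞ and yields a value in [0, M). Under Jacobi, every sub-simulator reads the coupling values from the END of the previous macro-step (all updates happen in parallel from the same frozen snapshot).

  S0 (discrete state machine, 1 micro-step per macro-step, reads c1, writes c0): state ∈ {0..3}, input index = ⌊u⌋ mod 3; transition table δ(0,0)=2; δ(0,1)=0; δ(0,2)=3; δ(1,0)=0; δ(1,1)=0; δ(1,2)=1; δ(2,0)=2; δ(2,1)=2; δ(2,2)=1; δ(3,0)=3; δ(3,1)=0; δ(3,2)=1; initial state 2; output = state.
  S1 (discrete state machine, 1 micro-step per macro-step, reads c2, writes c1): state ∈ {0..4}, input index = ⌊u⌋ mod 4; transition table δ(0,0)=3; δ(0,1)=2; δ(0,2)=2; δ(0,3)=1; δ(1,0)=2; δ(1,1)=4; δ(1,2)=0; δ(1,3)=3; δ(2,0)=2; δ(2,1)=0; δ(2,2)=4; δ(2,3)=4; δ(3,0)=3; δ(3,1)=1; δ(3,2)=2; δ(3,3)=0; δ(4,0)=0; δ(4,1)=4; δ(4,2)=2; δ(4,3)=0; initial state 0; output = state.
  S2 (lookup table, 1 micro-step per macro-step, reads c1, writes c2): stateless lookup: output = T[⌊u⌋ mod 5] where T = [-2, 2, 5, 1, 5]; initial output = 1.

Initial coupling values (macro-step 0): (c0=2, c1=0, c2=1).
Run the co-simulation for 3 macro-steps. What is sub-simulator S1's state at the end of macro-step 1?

macro 1: S0 reads c1=0 → after 1×micro: 2; S1 reads c2=1 → after 1×micro: 2; S2 reads c1=0 → after 1×micro: -2 ⇒ (c0=2, c1=2, c2=-2)
macro 2: S0 reads c1=2 → after 1×micro: 1; S1 reads c2=-2 → after 1×micro: 4; S2 reads c1=2 → after 1×micro: 5 ⇒ (c0=1, c1=4, c2=5)
macro 3: S0 reads c1=4 → after 1×micro: 0; S1 reads c2=5 → after 1×micro: 4; S2 reads c1=4 → after 1×micro: 5 ⇒ (c0=0, c1=4, c2=5)

S1 state at macro-step 1 = 2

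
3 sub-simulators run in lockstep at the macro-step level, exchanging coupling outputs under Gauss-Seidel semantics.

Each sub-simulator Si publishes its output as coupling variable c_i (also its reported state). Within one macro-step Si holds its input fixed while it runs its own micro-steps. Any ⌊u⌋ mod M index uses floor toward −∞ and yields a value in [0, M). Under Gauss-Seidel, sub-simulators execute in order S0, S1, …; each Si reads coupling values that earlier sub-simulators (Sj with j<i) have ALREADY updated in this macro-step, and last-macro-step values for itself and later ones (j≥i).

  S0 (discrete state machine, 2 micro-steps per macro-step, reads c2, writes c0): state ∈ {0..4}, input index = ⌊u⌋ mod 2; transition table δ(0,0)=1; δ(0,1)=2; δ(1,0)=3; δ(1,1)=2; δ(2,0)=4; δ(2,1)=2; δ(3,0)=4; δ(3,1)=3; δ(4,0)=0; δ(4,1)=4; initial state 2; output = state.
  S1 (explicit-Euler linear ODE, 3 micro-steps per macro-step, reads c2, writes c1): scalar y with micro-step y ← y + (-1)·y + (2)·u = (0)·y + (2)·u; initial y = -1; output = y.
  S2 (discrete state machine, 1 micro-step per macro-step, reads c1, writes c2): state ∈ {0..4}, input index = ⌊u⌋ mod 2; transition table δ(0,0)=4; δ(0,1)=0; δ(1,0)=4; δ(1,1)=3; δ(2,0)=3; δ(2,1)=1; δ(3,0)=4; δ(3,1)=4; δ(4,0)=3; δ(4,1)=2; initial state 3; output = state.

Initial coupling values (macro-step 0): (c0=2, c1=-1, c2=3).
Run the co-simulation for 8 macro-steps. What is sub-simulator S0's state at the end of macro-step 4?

S0 state at macro-step 4 = 0

macro 1: S0 reads c2=3 → after 2×micro: 2; S1 reads c2=3 → after 3×micro: 6; S2 reads c1=6 → after 1×micro: 4 ⇒ (c0=2, c1=6, c2=4)
macro 2: S0 reads c2=4 → after 2×micro: 0; S1 reads c2=4 → after 3×micro: 8; S2 reads c1=8 → after 1×micro: 3 ⇒ (c0=0, c1=8, c2=3)
macro 3: S0 reads c2=3 → after 2×micro: 2; S1 reads c2=3 → after 3×micro: 6; S2 reads c1=6 → after 1×micro: 4 ⇒ (c0=2, c1=6, c2=4)
macro 4: S0 reads c2=4 → after 2×micro: 0; S1 reads c2=4 → after 3×micro: 8; S2 reads c1=8 → after 1×micro: 3 ⇒ (c0=0, c1=8, c2=3)
macro 5: S0 reads c2=3 → after 2×micro: 2; S1 reads c2=3 → after 3×micro: 6; S2 reads c1=6 → after 1×micro: 4 ⇒ (c0=2, c1=6, c2=4)
macro 6: S0 reads c2=4 → after 2×micro: 0; S1 reads c2=4 → after 3×micro: 8; S2 reads c1=8 → after 1×micro: 3 ⇒ (c0=0, c1=8, c2=3)
macro 7: S0 reads c2=3 → after 2×micro: 2; S1 reads c2=3 → after 3×micro: 6; S2 reads c1=6 → after 1×micro: 4 ⇒ (c0=2, c1=6, c2=4)
macro 8: S0 reads c2=4 → after 2×micro: 0; S1 reads c2=4 → after 3×micro: 8; S2 reads c1=8 → after 1×micro: 3 ⇒ (c0=0, c1=8, c2=3)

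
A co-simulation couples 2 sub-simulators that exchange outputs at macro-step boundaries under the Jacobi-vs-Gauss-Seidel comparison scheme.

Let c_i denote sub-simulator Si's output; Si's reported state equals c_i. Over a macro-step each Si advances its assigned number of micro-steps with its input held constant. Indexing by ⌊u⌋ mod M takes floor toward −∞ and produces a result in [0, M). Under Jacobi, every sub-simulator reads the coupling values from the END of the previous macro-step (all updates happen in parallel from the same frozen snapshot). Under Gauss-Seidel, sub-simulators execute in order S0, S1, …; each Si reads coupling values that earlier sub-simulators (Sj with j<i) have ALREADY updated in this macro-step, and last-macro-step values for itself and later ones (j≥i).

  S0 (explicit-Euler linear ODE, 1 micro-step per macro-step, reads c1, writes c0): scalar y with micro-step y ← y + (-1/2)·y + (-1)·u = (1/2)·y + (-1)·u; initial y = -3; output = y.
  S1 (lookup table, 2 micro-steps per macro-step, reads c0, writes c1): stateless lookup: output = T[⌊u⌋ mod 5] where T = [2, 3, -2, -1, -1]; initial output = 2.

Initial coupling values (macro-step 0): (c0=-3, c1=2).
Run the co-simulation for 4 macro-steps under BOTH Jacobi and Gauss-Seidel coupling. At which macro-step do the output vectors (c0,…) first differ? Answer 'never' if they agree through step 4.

[Jacobi] macro 1: S0 reads c1=2 → after 1×micro: -7/2; S1 reads c0=-3 → after 2×micro: -2 ⇒ (c0=-7/2, c1=-2)
[Jacobi] macro 2: S0 reads c1=-2 → after 1×micro: 1/4; S1 reads c0=-7/2 → after 2×micro: 3 ⇒ (c0=1/4, c1=3)
[Jacobi] macro 3: S0 reads c1=3 → after 1×micro: -23/8; S1 reads c0=1/4 → after 2×micro: 2 ⇒ (c0=-23/8, c1=2)
[Jacobi] macro 4: S0 reads c1=2 → after 1×micro: -55/16; S1 reads c0=-23/8 → after 2×micro: -2 ⇒ (c0=-55/16, c1=-2)
[Gauss-Seidel] macro 1: S0 reads c1=2 → after 1×micro: -7/2; S1 reads c0=-7/2 → after 2×micro: 3 ⇒ (c0=-7/2, c1=3)
[Gauss-Seidel] macro 2: S0 reads c1=3 → after 1×micro: -19/4; S1 reads c0=-19/4 → after 2×micro: 2 ⇒ (c0=-19/4, c1=2)
[Gauss-Seidel] macro 3: S0 reads c1=2 → after 1×micro: -35/8; S1 reads c0=-35/8 → after 2×micro: 2 ⇒ (c0=-35/8, c1=2)
[Gauss-Seidel] macro 4: S0 reads c1=2 → after 1×micro: -67/16; S1 reads c0=-67/16 → after 2×micro: 2 ⇒ (c0=-67/16, c1=2)

first divergence at macro-step: 1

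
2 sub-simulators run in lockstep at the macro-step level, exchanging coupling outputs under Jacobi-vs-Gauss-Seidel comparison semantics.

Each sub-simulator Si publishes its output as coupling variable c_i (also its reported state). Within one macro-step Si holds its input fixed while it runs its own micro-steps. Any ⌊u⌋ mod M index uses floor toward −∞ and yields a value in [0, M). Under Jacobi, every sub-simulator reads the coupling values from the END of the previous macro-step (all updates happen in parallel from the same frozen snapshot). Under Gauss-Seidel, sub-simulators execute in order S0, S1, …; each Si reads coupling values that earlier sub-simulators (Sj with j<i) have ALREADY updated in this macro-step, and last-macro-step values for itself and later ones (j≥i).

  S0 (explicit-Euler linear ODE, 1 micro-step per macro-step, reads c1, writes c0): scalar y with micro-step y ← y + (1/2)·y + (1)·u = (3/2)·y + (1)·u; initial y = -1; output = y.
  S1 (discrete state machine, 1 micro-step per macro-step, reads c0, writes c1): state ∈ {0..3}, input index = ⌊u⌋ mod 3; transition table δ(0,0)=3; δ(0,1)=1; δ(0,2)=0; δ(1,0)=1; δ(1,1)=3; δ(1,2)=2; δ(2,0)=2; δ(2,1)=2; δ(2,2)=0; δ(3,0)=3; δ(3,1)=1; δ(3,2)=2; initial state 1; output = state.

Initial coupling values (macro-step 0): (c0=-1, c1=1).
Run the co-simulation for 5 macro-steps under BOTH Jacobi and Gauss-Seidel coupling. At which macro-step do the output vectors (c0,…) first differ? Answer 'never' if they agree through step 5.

first divergence at macro-step: 2

[Jacobi] macro 1: S0 reads c1=1 → after 1×micro: -1/2; S1 reads c0=-1 → after 1×micro: 2 ⇒ (c0=-1/2, c1=2)
[Jacobi] macro 2: S0 reads c1=2 → after 1×micro: 5/4; S1 reads c0=-1/2 → after 1×micro: 0 ⇒ (c0=5/4, c1=0)
[Jacobi] macro 3: S0 reads c1=0 → after 1×micro: 15/8; S1 reads c0=5/4 → after 1×micro: 1 ⇒ (c0=15/8, c1=1)
[Jacobi] macro 4: S0 reads c1=1 → after 1×micro: 61/16; S1 reads c0=15/8 → after 1×micro: 3 ⇒ (c0=61/16, c1=3)
[Jacobi] macro 5: S0 reads c1=3 → after 1×micro: 279/32; S1 reads c0=61/16 → after 1×micro: 3 ⇒ (c0=279/32, c1=3)
[Gauss-Seidel] macro 1: S0 reads c1=1 → after 1×micro: -1/2; S1 reads c0=-1/2 → after 1×micro: 2 ⇒ (c0=-1/2, c1=2)
[Gauss-Seidel] macro 2: S0 reads c1=2 → after 1×micro: 5/4; S1 reads c0=5/4 → after 1×micro: 2 ⇒ (c0=5/4, c1=2)
[Gauss-Seidel] macro 3: S0 reads c1=2 → after 1×micro: 31/8; S1 reads c0=31/8 → after 1×micro: 2 ⇒ (c0=31/8, c1=2)
[Gauss-Seidel] macro 4: S0 reads c1=2 → after 1×micro: 125/16; S1 reads c0=125/16 → after 1×micro: 2 ⇒ (c0=125/16, c1=2)
[Gauss-Seidel] macro 5: S0 reads c1=2 → after 1×micro: 439/32; S1 reads c0=439/32 → after 1×micro: 2 ⇒ (c0=439/32, c1=2)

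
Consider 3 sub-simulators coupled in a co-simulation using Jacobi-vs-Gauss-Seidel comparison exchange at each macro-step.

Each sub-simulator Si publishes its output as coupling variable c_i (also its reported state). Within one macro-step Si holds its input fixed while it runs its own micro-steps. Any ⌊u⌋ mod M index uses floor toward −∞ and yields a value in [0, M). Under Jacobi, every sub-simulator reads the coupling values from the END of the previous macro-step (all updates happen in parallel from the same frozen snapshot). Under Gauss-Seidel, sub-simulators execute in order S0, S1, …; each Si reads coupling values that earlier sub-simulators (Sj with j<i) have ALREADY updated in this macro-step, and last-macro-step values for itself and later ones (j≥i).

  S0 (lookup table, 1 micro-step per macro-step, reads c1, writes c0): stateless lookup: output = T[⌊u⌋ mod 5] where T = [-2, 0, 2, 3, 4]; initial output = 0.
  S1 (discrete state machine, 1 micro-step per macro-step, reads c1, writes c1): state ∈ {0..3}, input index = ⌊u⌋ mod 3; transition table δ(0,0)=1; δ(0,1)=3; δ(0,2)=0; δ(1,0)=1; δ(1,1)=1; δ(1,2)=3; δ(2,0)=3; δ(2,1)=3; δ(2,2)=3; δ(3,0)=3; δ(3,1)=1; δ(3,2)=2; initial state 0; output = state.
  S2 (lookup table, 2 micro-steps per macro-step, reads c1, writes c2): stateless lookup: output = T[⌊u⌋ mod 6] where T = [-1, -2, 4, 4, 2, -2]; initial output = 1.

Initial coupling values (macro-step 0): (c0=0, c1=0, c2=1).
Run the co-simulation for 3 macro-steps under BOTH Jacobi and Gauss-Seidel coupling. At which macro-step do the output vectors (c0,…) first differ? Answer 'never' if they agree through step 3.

[Jacobi] macro 1: S0 reads c1=0 → after 1×micro: -2; S1 reads c1=0 → after 1×micro: 1; S2 reads c1=0 → after 2×micro: -1 ⇒ (c0=-2, c1=1, c2=-1)
[Jacobi] macro 2: S0 reads c1=1 → after 1×micro: 0; S1 reads c1=1 → after 1×micro: 1; S2 reads c1=1 → after 2×micro: -2 ⇒ (c0=0, c1=1, c2=-2)
[Jacobi] macro 3: S0 reads c1=1 → after 1×micro: 0; S1 reads c1=1 → after 1×micro: 1; S2 reads c1=1 → after 2×micro: -2 ⇒ (c0=0, c1=1, c2=-2)
[Gauss-Seidel] macro 1: S0 reads c1=0 → after 1×micro: -2; S1 reads c1=0 → after 1×micro: 1; S2 reads c1=1 → after 2×micro: -2 ⇒ (c0=-2, c1=1, c2=-2)
[Gauss-Seidel] macro 2: S0 reads c1=1 → after 1×micro: 0; S1 reads c1=1 → after 1×micro: 1; S2 reads c1=1 → after 2×micro: -2 ⇒ (c0=0, c1=1, c2=-2)
[Gauss-Seidel] macro 3: S0 reads c1=1 → after 1×micro: 0; S1 reads c1=1 → after 1×micro: 1; S2 reads c1=1 → after 2×micro: -2 ⇒ (c0=0, c1=1, c2=-2)

first divergence at macro-step: 1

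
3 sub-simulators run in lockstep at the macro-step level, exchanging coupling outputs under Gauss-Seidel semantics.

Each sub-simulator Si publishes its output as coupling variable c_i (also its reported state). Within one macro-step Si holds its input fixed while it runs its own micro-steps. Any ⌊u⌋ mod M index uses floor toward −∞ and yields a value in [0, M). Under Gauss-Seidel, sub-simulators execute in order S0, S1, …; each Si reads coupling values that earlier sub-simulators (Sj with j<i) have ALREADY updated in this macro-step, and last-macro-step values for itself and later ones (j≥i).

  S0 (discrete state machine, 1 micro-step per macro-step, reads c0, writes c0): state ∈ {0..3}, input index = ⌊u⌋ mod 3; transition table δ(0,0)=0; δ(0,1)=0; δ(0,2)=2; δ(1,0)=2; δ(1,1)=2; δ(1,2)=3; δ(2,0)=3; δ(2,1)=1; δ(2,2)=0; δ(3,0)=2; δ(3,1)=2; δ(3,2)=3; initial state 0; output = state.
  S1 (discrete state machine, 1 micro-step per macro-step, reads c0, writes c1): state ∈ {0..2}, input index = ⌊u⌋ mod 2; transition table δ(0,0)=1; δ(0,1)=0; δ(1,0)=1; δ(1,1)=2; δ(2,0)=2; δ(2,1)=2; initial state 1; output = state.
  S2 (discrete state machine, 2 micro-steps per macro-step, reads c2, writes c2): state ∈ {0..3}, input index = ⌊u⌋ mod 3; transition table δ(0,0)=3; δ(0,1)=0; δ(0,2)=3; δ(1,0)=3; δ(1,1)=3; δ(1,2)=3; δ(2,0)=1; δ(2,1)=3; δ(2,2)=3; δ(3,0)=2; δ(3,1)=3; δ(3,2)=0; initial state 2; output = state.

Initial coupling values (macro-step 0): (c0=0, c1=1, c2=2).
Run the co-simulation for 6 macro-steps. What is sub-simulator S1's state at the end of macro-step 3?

S1 state at macro-step 3 = 1

macro 1: S0 reads c0=0 → after 1×micro: 0; S1 reads c0=0 → after 1×micro: 1; S2 reads c2=2 → after 2×micro: 0 ⇒ (c0=0, c1=1, c2=0)
macro 2: S0 reads c0=0 → after 1×micro: 0; S1 reads c0=0 → after 1×micro: 1; S2 reads c2=0 → after 2×micro: 2 ⇒ (c0=0, c1=1, c2=2)
macro 3: S0 reads c0=0 → after 1×micro: 0; S1 reads c0=0 → after 1×micro: 1; S2 reads c2=2 → after 2×micro: 0 ⇒ (c0=0, c1=1, c2=0)
macro 4: S0 reads c0=0 → after 1×micro: 0; S1 reads c0=0 → after 1×micro: 1; S2 reads c2=0 → after 2×micro: 2 ⇒ (c0=0, c1=1, c2=2)
macro 5: S0 reads c0=0 → after 1×micro: 0; S1 reads c0=0 → after 1×micro: 1; S2 reads c2=2 → after 2×micro: 0 ⇒ (c0=0, c1=1, c2=0)
macro 6: S0 reads c0=0 → after 1×micro: 0; S1 reads c0=0 → after 1×micro: 1; S2 reads c2=0 → after 2×micro: 2 ⇒ (c0=0, c1=1, c2=2)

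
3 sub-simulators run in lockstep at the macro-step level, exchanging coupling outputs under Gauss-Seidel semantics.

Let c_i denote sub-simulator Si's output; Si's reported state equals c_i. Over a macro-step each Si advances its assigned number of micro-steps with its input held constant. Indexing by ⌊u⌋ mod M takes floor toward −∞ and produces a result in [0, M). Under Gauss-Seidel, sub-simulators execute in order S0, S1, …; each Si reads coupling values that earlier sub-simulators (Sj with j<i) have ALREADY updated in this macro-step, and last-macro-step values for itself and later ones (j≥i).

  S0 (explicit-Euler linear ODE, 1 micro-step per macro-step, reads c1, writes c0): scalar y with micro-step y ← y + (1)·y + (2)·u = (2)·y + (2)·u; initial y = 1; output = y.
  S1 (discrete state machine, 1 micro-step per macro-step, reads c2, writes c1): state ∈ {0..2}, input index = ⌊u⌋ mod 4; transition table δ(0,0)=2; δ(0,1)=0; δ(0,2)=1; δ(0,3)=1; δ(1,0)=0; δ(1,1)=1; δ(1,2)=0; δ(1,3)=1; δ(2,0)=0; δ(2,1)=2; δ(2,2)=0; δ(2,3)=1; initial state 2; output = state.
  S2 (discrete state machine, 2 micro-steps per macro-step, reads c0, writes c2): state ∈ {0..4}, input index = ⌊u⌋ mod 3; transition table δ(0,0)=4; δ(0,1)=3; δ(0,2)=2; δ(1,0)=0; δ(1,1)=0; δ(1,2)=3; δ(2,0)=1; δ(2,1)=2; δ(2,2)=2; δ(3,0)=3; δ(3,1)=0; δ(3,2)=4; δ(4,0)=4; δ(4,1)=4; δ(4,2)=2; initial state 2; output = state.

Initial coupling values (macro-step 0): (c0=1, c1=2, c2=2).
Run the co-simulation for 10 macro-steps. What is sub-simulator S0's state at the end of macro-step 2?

macro 1: S0 reads c1=2 → after 1×micro: 6; S1 reads c2=2 → after 1×micro: 0; S2 reads c0=6 → after 2×micro: 0 ⇒ (c0=6, c1=0, c2=0)
macro 2: S0 reads c1=0 → after 1×micro: 12; S1 reads c2=0 → after 1×micro: 2; S2 reads c0=12 → after 2×micro: 4 ⇒ (c0=12, c1=2, c2=4)
macro 3: S0 reads c1=2 → after 1×micro: 28; S1 reads c2=4 → after 1×micro: 0; S2 reads c0=28 → after 2×micro: 4 ⇒ (c0=28, c1=0, c2=4)
macro 4: S0 reads c1=0 → after 1×micro: 56; S1 reads c2=4 → after 1×micro: 2; S2 reads c0=56 → after 2×micro: 2 ⇒ (c0=56, c1=2, c2=2)
macro 5: S0 reads c1=2 → after 1×micro: 116; S1 reads c2=2 → after 1×micro: 0; S2 reads c0=116 → after 2×micro: 2 ⇒ (c0=116, c1=0, c2=2)
macro 6: S0 reads c1=0 → after 1×micro: 232; S1 reads c2=2 → after 1×micro: 1; S2 reads c0=232 → after 2×micro: 2 ⇒ (c0=232, c1=1, c2=2)
macro 7: S0 reads c1=1 → after 1×micro: 466; S1 reads c2=2 → after 1×micro: 0; S2 reads c0=466 → after 2×micro: 2 ⇒ (c0=466, c1=0, c2=2)
macro 8: S0 reads c1=0 → after 1×micro: 932; S1 reads c2=2 → after 1×micro: 1; S2 reads c0=932 → after 2×micro: 2 ⇒ (c0=932, c1=1, c2=2)
macro 9: S0 reads c1=1 → after 1×micro: 1866; S1 reads c2=2 → after 1×micro: 0; S2 reads c0=1866 → after 2×micro: 0 ⇒ (c0=1866, c1=0, c2=0)
macro 10: S0 reads c1=0 → after 1×micro: 3732; S1 reads c2=0 → after 1×micro: 2; S2 reads c0=3732 → after 2×micro: 4 ⇒ (c0=3732, c1=2, c2=4)

S0 state at macro-step 2 = 12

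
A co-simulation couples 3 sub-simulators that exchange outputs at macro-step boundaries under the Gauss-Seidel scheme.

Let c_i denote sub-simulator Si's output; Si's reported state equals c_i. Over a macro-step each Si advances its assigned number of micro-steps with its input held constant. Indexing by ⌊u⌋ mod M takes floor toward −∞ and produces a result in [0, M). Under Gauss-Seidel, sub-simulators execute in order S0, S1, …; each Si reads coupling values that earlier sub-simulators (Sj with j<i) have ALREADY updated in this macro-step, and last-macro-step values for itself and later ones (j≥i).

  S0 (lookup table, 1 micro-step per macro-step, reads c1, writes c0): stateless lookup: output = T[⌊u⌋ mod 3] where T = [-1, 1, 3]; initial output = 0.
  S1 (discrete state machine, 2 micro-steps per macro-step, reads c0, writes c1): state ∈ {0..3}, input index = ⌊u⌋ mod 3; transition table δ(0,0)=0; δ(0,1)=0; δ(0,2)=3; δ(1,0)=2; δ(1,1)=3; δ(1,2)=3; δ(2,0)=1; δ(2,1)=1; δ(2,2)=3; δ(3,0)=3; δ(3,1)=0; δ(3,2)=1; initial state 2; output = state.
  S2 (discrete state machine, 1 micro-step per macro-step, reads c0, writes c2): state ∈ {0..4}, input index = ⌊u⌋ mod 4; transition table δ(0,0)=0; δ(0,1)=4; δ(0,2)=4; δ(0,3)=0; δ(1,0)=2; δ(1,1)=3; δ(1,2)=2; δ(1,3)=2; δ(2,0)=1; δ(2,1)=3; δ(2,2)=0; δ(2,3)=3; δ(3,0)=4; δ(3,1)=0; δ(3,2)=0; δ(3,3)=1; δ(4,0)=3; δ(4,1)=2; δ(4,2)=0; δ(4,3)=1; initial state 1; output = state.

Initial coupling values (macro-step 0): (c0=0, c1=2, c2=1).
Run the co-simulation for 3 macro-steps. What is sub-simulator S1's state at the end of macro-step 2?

macro 1: S0 reads c1=2 → after 1×micro: 3; S1 reads c0=3 → after 2×micro: 2; S2 reads c0=3 → after 1×micro: 2 ⇒ (c0=3, c1=2, c2=2)
macro 2: S0 reads c1=2 → after 1×micro: 3; S1 reads c0=3 → after 2×micro: 2; S2 reads c0=3 → after 1×micro: 3 ⇒ (c0=3, c1=2, c2=3)
macro 3: S0 reads c1=2 → after 1×micro: 3; S1 reads c0=3 → after 2×micro: 2; S2 reads c0=3 → after 1×micro: 1 ⇒ (c0=3, c1=2, c2=1)

S1 state at macro-step 2 = 2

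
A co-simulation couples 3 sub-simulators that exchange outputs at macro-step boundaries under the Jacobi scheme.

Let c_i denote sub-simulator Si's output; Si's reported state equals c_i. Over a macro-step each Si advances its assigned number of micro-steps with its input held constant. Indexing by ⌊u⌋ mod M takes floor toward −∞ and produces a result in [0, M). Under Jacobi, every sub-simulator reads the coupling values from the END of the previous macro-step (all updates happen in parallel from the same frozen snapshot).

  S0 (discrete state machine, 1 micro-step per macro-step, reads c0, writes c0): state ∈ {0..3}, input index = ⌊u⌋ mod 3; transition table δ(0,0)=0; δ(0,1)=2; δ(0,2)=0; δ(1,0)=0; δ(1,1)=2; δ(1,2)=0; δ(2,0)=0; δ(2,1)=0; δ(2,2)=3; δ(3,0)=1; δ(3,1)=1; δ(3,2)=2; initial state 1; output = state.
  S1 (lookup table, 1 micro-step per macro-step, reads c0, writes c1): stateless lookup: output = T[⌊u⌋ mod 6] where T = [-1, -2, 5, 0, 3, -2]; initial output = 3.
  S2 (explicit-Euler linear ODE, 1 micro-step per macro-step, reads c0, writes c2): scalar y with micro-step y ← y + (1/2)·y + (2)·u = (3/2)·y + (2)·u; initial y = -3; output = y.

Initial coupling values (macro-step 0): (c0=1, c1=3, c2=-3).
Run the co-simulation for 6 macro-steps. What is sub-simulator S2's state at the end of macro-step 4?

macro 1: S0 reads c0=1 → after 1×micro: 2; S1 reads c0=1 → after 1×micro: -2; S2 reads c0=1 → after 1×micro: -5/2 ⇒ (c0=2, c1=-2, c2=-5/2)
macro 2: S0 reads c0=2 → after 1×micro: 3; S1 reads c0=2 → after 1×micro: 5; S2 reads c0=2 → after 1×micro: 1/4 ⇒ (c0=3, c1=5, c2=1/4)
macro 3: S0 reads c0=3 → after 1×micro: 1; S1 reads c0=3 → after 1×micro: 0; S2 reads c0=3 → after 1×micro: 51/8 ⇒ (c0=1, c1=0, c2=51/8)
macro 4: S0 reads c0=1 → after 1×micro: 2; S1 reads c0=1 → after 1×micro: -2; S2 reads c0=1 → after 1×micro: 185/16 ⇒ (c0=2, c1=-2, c2=185/16)
macro 5: S0 reads c0=2 → after 1×micro: 3; S1 reads c0=2 → after 1×micro: 5; S2 reads c0=2 → after 1×micro: 683/32 ⇒ (c0=3, c1=5, c2=683/32)
macro 6: S0 reads c0=3 → after 1×micro: 1; S1 reads c0=3 → after 1×micro: 0; S2 reads c0=3 → after 1×micro: 2433/64 ⇒ (c0=1, c1=0, c2=2433/64)

S2 state at macro-step 4 = 185/16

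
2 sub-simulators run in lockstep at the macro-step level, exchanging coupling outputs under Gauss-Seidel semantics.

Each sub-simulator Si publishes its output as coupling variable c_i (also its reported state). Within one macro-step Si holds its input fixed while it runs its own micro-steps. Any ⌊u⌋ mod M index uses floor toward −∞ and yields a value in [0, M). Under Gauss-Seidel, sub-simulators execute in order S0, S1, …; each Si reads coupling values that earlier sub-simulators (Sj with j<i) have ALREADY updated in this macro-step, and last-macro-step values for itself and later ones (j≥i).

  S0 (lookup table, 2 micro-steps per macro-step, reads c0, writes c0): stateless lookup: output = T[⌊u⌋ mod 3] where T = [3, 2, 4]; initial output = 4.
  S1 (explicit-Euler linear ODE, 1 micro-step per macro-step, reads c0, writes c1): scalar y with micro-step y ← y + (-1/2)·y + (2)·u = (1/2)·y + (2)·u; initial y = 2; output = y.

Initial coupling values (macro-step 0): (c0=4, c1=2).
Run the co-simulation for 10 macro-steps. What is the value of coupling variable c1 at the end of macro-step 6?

c1 at macro-step 6 = 421/32

macro 1: S0 reads c0=4 → after 2×micro: 2; S1 reads c0=2 → after 1×micro: 5 ⇒ (c0=2, c1=5)
macro 2: S0 reads c0=2 → after 2×micro: 4; S1 reads c0=4 → after 1×micro: 21/2 ⇒ (c0=4, c1=21/2)
macro 3: S0 reads c0=4 → after 2×micro: 2; S1 reads c0=2 → after 1×micro: 37/4 ⇒ (c0=2, c1=37/4)
macro 4: S0 reads c0=2 → after 2×micro: 4; S1 reads c0=4 → after 1×micro: 101/8 ⇒ (c0=4, c1=101/8)
macro 5: S0 reads c0=4 → after 2×micro: 2; S1 reads c0=2 → after 1×micro: 165/16 ⇒ (c0=2, c1=165/16)
macro 6: S0 reads c0=2 → after 2×micro: 4; S1 reads c0=4 → after 1×micro: 421/32 ⇒ (c0=4, c1=421/32)
macro 7: S0 reads c0=4 → after 2×micro: 2; S1 reads c0=2 → after 1×micro: 677/64 ⇒ (c0=2, c1=677/64)
macro 8: S0 reads c0=2 → after 2×micro: 4; S1 reads c0=4 → after 1×micro: 1701/128 ⇒ (c0=4, c1=1701/128)
macro 9: S0 reads c0=4 → after 2×micro: 2; S1 reads c0=2 → after 1×micro: 2725/256 ⇒ (c0=2, c1=2725/256)
macro 10: S0 reads c0=2 → after 2×micro: 4; S1 reads c0=4 → after 1×micro: 6821/512 ⇒ (c0=4, c1=6821/512)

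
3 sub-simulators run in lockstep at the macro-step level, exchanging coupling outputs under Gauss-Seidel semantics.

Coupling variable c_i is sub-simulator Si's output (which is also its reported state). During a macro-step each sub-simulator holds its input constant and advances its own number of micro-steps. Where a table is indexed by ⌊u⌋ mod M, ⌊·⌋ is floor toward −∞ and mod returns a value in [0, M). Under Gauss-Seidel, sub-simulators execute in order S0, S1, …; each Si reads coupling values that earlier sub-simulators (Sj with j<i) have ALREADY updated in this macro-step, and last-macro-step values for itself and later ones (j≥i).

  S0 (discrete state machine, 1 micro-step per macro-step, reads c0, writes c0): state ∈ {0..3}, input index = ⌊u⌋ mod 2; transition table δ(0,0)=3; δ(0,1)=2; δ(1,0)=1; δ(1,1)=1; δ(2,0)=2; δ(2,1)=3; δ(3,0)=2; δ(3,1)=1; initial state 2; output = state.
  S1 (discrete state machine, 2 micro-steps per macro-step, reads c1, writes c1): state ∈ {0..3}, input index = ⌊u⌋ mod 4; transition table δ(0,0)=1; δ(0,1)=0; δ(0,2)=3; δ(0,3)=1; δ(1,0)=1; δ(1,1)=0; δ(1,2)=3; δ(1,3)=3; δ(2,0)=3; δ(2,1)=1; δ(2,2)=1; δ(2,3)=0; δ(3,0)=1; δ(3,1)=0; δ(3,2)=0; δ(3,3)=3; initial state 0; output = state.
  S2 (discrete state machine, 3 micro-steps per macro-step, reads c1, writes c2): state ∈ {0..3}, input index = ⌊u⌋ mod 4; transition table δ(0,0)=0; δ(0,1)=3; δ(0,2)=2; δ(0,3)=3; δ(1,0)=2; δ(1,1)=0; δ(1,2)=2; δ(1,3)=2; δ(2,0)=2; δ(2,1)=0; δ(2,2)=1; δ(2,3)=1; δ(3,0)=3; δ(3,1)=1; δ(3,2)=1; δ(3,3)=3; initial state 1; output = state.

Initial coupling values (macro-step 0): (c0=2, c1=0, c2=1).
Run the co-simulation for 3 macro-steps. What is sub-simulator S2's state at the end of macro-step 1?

S2 state at macro-step 1 = 1

macro 1: S0 reads c0=2 → after 1×micro: 2; S1 reads c1=0 → after 2×micro: 1; S2 reads c1=1 → after 3×micro: 1 ⇒ (c0=2, c1=1, c2=1)
macro 2: S0 reads c0=2 → after 1×micro: 2; S1 reads c1=1 → after 2×micro: 0; S2 reads c1=0 → after 3×micro: 2 ⇒ (c0=2, c1=0, c2=2)
macro 3: S0 reads c0=2 → after 1×micro: 2; S1 reads c1=0 → after 2×micro: 1; S2 reads c1=1 → after 3×micro: 1 ⇒ (c0=2, c1=1, c2=1)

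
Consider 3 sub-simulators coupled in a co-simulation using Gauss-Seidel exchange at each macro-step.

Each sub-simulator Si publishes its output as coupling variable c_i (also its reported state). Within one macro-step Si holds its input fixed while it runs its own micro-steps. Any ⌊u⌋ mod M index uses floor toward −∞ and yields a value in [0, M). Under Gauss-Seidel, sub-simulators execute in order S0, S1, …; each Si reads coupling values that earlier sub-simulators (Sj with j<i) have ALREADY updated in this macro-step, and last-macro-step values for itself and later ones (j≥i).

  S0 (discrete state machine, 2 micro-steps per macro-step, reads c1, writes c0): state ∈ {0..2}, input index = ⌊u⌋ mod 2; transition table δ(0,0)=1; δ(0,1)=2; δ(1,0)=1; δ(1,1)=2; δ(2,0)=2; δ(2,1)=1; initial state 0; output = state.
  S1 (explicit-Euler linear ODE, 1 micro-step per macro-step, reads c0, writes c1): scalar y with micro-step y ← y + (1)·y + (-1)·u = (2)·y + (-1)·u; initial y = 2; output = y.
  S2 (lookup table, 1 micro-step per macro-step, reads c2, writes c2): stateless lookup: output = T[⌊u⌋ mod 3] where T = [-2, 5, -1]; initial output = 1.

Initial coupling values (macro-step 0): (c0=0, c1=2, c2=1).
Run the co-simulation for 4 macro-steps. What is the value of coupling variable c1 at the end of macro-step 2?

c1 at macro-step 2 = 5

macro 1: S0 reads c1=2 → after 2×micro: 1; S1 reads c0=1 → after 1×micro: 3; S2 reads c2=1 → after 1×micro: 5 ⇒ (c0=1, c1=3, c2=5)
macro 2: S0 reads c1=3 → after 2×micro: 1; S1 reads c0=1 → after 1×micro: 5; S2 reads c2=5 → after 1×micro: -1 ⇒ (c0=1, c1=5, c2=-1)
macro 3: S0 reads c1=5 → after 2×micro: 1; S1 reads c0=1 → after 1×micro: 9; S2 reads c2=-1 → after 1×micro: -1 ⇒ (c0=1, c1=9, c2=-1)
macro 4: S0 reads c1=9 → after 2×micro: 1; S1 reads c0=1 → after 1×micro: 17; S2 reads c2=-1 → after 1×micro: -1 ⇒ (c0=1, c1=17, c2=-1)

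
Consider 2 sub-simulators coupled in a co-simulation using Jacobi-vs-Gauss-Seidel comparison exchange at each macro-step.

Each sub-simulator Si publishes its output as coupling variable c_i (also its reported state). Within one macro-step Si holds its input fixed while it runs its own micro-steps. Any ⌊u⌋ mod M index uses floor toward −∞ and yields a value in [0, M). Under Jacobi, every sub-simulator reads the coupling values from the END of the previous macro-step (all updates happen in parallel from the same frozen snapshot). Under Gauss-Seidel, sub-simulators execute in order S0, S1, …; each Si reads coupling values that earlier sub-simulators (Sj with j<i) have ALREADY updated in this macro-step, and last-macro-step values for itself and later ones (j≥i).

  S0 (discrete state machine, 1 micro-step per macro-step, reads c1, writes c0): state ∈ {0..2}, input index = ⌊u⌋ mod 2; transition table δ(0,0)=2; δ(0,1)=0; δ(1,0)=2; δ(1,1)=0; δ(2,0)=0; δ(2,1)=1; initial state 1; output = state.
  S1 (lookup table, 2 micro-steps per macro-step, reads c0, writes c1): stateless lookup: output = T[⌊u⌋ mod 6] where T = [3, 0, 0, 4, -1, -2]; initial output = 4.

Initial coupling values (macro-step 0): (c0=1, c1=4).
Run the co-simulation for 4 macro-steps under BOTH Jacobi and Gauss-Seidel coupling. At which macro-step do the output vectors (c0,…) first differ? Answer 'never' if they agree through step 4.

first divergence at macro-step: 2

[Jacobi] macro 1: S0 reads c1=4 → after 1×micro: 2; S1 reads c0=1 → after 2×micro: 0 ⇒ (c0=2, c1=0)
[Jacobi] macro 2: S0 reads c1=0 → after 1×micro: 0; S1 reads c0=2 → after 2×micro: 0 ⇒ (c0=0, c1=0)
[Jacobi] macro 3: S0 reads c1=0 → after 1×micro: 2; S1 reads c0=0 → after 2×micro: 3 ⇒ (c0=2, c1=3)
[Jacobi] macro 4: S0 reads c1=3 → after 1×micro: 1; S1 reads c0=2 → after 2×micro: 0 ⇒ (c0=1, c1=0)
[Gauss-Seidel] macro 1: S0 reads c1=4 → after 1×micro: 2; S1 reads c0=2 → after 2×micro: 0 ⇒ (c0=2, c1=0)
[Gauss-Seidel] macro 2: S0 reads c1=0 → after 1×micro: 0; S1 reads c0=0 → after 2×micro: 3 ⇒ (c0=0, c1=3)
[Gauss-Seidel] macro 3: S0 reads c1=3 → after 1×micro: 0; S1 reads c0=0 → after 2×micro: 3 ⇒ (c0=0, c1=3)
[Gauss-Seidel] macro 4: S0 reads c1=3 → after 1×micro: 0; S1 reads c0=0 → after 2×micro: 3 ⇒ (c0=0, c1=3)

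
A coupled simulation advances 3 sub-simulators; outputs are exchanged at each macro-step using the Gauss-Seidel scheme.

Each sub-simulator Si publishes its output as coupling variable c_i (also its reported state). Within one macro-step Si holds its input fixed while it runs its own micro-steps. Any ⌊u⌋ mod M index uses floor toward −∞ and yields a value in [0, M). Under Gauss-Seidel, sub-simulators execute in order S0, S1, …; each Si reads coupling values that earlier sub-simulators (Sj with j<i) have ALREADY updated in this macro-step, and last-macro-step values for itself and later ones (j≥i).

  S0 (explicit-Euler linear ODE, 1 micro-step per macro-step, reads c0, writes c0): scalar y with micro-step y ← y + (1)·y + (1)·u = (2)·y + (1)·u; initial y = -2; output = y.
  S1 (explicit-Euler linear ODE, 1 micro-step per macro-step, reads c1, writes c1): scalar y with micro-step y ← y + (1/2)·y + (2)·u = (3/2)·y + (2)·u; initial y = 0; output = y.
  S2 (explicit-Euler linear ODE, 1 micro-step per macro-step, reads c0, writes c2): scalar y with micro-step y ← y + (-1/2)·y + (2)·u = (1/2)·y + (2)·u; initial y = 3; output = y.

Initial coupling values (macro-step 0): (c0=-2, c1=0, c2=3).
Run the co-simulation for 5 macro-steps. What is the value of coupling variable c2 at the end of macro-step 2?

c2 at macro-step 2 = -165/4

macro 1: S0 reads c0=-2 → after 1×micro: -6; S1 reads c1=0 → after 1×micro: 0; S2 reads c0=-6 → after 1×micro: -21/2 ⇒ (c0=-6, c1=0, c2=-21/2)
macro 2: S0 reads c0=-6 → after 1×micro: -18; S1 reads c1=0 → after 1×micro: 0; S2 reads c0=-18 → after 1×micro: -165/4 ⇒ (c0=-18, c1=0, c2=-165/4)
macro 3: S0 reads c0=-18 → after 1×micro: -54; S1 reads c1=0 → after 1×micro: 0; S2 reads c0=-54 → after 1×micro: -1029/8 ⇒ (c0=-54, c1=0, c2=-1029/8)
macro 4: S0 reads c0=-54 → after 1×micro: -162; S1 reads c1=0 → after 1×micro: 0; S2 reads c0=-162 → after 1×micro: -6213/16 ⇒ (c0=-162, c1=0, c2=-6213/16)
macro 5: S0 reads c0=-162 → after 1×micro: -486; S1 reads c1=0 → after 1×micro: 0; S2 reads c0=-486 → after 1×micro: -37317/32 ⇒ (c0=-486, c1=0, c2=-37317/32)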